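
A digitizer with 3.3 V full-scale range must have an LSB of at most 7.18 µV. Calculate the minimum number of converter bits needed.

19 bits

Number of steps required ≥ 3.3 V / 7.18 µV = 459610.03.
Need 2^N ≥ 459610.03; 2^18 = 262144, 2^19 = 524288.
Minimum N = 19.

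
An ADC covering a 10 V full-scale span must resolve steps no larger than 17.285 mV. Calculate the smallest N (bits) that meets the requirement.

Number of steps required ≥ 10 V / 17.285 mV = 578.54.
Need 2^N ≥ 578.54; 2^9 = 512, 2^10 = 1024.
Minimum N = 10.

10 bits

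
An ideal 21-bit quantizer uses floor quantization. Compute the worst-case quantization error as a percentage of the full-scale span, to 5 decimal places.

Truncating → worst-case error = 1 LSB = V_FS/2^21, so 100/2097152 = 4.76837e-05 % of full scale.

0.00005 %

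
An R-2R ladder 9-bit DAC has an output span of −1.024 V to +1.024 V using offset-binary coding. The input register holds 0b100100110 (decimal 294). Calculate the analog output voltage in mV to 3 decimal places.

152.000 mV

LSB = 2.048 V / 2^9 = 4.000 mV.
Code 0b100100110 = 294 decimal.
V_out = (−1.024) + 294 × 0.004 V = 0.152 V.
= 152.000 mV.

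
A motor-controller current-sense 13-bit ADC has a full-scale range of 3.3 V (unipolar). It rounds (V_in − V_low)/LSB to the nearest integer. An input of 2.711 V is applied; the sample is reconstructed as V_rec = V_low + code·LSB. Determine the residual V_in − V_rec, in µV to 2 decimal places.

One LSB is 3.3 V / 8192 = 402.83 µV.
Scaled input = 6729.8521 LSBs, so code = 6730.
Reconstructed: 2.7110596 V.
Error = 2.711 − 2.7110596 = -5.95703e-05 V = -59.57 µV.

-59.57 µV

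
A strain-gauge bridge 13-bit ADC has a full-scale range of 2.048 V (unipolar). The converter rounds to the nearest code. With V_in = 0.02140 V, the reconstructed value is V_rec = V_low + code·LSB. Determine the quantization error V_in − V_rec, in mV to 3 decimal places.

LSB = 2.048/2^13 = 250.00 µV.
(0.02140 − 0)/0.00025 = 85.6000; round gives code 86.
Reconstructed: 0.0215 V.
V_in − V_rec = -0.0001 V = -0.100 mV.

-0.100 mV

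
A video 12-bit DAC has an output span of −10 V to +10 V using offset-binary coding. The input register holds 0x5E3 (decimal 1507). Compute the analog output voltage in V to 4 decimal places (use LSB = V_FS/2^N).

LSB = 20 V / 2^12 = 4.883 mV.
Code 0x5E3 = 1507 decimal.
V_out = (−10) + 1507 × 0.00488281 V = -2.6416 V.

-2.6416 V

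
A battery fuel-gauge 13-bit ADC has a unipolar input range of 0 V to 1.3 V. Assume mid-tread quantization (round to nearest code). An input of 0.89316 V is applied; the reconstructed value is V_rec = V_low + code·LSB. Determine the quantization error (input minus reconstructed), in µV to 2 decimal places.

One LSB is 1.3 V / 8192 = 158.69 µV.
Scaled input = 5628.2821 LSBs, so code = 5628.
V_rec = 0 + 5628·0.000158691 = 0.89311523 V.
Error = 0.89316 − 0.89311523 = 4.47656e-05 V = 44.77 µV.

44.77 µV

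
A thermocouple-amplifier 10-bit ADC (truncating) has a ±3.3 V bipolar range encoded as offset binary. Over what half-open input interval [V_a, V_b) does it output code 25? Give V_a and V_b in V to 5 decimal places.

LSB = 6.6/2^10 = 6.445 mV.
V_a = V_low + 25·LSB = -3.13887 V; V_b = V_low + 26·LSB = -3.13242 V.

[-3.13887 V, -3.13242 V)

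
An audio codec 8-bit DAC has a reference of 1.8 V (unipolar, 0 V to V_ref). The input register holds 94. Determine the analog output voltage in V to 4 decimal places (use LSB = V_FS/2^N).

0.6609 V

LSB = 1.8 V / 2^8 = 7.031 mV.
V_out = 0 + 94 × 0.00703125 V = 0.660937 V.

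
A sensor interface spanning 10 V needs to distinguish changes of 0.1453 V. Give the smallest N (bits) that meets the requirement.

Number of steps required ≥ 10 V / 0.1453 V = 68.82.
Need 2^N ≥ 68.82; 2^6 = 64, 2^7 = 128.
Minimum N = 7.

7 bits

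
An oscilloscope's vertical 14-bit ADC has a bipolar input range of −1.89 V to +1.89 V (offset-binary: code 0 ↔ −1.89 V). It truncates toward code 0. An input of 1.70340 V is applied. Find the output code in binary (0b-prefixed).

code 0b11110011010111 (decimal 15575)

With 16384 levels over 3.78 V, one step is 230.71 µV.
Input sits at 15575.203 steps above V_low.
Floor → code 15575.
In binary (0b-prefixed): 0b11110011010111.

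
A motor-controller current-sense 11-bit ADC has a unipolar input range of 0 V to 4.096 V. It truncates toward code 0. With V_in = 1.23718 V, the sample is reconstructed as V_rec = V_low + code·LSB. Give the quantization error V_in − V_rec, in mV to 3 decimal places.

LSB = 4.096/2^11 = 2.000 mV.
(V_in − V_low)/LSB = (1.23718 − 0)/0.002 = 618.5900 → code 618 (floor).
Reconstructed: 1.236 V.
V_in − V_rec = 0.00118 V = 1.180 mV.

1.180 mV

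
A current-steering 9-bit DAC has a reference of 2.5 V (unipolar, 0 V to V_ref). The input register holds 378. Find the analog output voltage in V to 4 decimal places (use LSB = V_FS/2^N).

LSB = 2.5 V / 2^9 = 4.883 mV.
V_out = 0 + 378 × 0.00488281 V = 1.8457 V.

1.8457 V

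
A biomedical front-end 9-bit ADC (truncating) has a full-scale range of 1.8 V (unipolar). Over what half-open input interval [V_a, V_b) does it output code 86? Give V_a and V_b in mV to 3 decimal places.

LSB = 1.8/2^9 = 3.516 mV.
V_a = V_low + 86·LSB = 0.302344 V; V_b = V_low + 87·LSB = 0.305859 V.

[302.344 mV, 305.859 mV)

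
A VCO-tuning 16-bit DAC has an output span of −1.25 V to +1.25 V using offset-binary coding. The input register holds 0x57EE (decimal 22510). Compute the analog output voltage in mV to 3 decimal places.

LSB = 2.5 V / 2^16 = 38.15 µV.
Code 0x57EE = 22510 decimal.
V_out = (−1.25) + 22510 × 3.8147e-05 V = -0.391312 V.
= -391.312 mV.

-391.312 mV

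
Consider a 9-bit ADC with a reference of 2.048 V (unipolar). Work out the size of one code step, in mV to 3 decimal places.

4.000 mV

Full-scale span = 2.048 V.
LSB = 2.048 / 2^9 = 2.048 / 512 = 0.004 V = 4.000 mV.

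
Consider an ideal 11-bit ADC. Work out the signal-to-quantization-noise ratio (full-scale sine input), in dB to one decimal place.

68.0 dB

SNR ≈ 6.02·N + 1.76 dB = 6.02·11 + 1.76 = 67.98 dB.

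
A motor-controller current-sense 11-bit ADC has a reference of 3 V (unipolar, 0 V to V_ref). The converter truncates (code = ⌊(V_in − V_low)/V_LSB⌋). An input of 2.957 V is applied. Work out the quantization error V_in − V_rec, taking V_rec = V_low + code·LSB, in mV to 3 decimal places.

Step size: 3 V ÷ 2^11 = 1.465 mV.
(2.957 − 0)/0.00146484 = 2018.6453; ⌊·⌋ gives code 2018.
Code 2018 maps back to 0 + 2018×0.00146484 V = 2.9560547 V.
Error = 2.957 − 2.9560547 = 0.000945312 V = 0.945 mV.

0.945 mV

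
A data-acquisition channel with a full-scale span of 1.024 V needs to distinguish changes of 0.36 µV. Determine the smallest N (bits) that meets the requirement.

22 bits

Number of steps required ≥ 1.024 V / 0.36 µV = 2844444.44.
Need 2^N ≥ 2844444.44; 2^21 = 2097152, 2^22 = 4194304.
Minimum N = 22.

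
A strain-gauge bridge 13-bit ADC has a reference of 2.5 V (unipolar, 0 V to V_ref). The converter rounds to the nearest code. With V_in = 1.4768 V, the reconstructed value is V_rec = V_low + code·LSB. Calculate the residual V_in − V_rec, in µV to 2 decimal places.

54.39 µV

One LSB is 2.5 V / 8192 = 305.18 µV.
(1.4768 − 0)/0.000305176 = 4839.1782; round gives code 4839.
V_rec = 0 + 4839·0.000305176 = 1.4767456 V.
V_in − V_rec = 5.43945e-05 V = 54.39 µV.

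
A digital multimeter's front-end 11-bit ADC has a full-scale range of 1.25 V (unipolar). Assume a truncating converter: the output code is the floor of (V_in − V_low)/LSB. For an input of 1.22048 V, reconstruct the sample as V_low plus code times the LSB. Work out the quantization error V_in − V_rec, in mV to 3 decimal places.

0.387 mV

Step size: 1.25 V ÷ 2^11 = 0.610 mV.
(1.22048 − 0)/0.000610352 = 1999.6344; ⌊·⌋ gives code 1999.
V_rec = 0 + 1999·0.000610352 = 1.2200928 V.
V_in − V_rec = 0.000387227 V = 0.387 mV.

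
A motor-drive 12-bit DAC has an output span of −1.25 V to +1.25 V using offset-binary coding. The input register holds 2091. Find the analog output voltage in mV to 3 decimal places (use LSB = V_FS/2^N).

LSB = 2.5 V / 2^12 = 0.610 mV.
V_out = (−1.25) + 2091 × 0.000610352 V = 0.0262451 V.
= 26.245 mV.

26.245 mV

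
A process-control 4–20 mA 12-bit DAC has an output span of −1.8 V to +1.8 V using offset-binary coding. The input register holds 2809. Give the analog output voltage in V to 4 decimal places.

LSB = 3.6 V / 2^12 = 0.879 mV.
V_out = (−1.8) + 2809 × 0.000878906 V = 0.668848 V.

0.6688 V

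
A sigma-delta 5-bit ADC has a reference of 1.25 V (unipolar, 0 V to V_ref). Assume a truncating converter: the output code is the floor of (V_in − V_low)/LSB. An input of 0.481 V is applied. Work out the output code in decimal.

With 32 levels over 1.25 V, one step is 39.062 mV.
(0.481 − 0) / 0.0390625 = 12.314 LSBs.
So the output code is 12.

code 12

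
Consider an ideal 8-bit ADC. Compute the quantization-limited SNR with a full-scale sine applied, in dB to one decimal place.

49.9 dB

SNR ≈ 6.02·N + 1.76 dB = 6.02·8 + 1.76 = 49.92 dB.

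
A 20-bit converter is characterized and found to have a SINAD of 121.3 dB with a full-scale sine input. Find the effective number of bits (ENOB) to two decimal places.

ENOB = (SINAD − 1.76) / 6.02 = (121.3 − 1.76)/6.02 = 19.857.

19.86 bits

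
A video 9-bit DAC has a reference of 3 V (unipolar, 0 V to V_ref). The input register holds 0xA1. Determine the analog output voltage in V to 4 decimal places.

0.9434 V

LSB = 3 V / 2^9 = 5.859 mV.
Code 0xA1 = 161 decimal.
V_out = 0 + 161 × 0.00585938 V = 0.943359 V.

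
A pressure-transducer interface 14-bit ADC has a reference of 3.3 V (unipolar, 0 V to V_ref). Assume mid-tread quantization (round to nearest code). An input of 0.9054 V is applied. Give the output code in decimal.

Full-scale span = 3.3 V; LSB = 3.3/2^14 = 201.42 µV.
(0.9054 − 0) / 0.000201416 = 4495.174 LSBs.
Round → code 4495.

code 4495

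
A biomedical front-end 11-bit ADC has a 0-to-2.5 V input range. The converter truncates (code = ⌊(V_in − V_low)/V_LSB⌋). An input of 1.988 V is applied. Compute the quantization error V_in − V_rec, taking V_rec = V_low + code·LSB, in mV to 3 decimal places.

Step size: 2.5 V ÷ 2^11 = 1.221 mV.
(V_in − V_low)/LSB = (1.988 − 0)/0.0012207 = 1628.5696 → code 1628 (floor).
Code 1628 maps back to 0 + 1628×0.0012207 V = 1.9873047 V.
V_in − V_rec = 0.000695312 V = 0.695 mV.

0.695 mV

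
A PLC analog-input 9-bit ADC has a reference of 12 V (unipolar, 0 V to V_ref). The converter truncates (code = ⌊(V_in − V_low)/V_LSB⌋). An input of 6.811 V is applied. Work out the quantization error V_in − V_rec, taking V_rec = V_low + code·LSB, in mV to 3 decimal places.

14.125 mV

LSB = 12/2^9 = 23.438 mV.
(V_in − V_low)/LSB = (6.811 − 0)/0.0234375 = 290.6027 → code 290 (floor).
Code 290 maps back to 0 + 290×0.0234375 V = 6.796875 V.
V_in − V_rec = 0.014125 V = 14.125 mV.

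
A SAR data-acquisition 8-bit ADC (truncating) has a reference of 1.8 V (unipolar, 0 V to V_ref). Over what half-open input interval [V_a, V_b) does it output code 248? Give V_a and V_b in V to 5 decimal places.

LSB = 1.8/2^8 = 7.031 mV.
V_a = V_low + 248·LSB = 1.74375 V; V_b = V_low + 249·LSB = 1.75078 V.

[1.74375 V, 1.75078 V)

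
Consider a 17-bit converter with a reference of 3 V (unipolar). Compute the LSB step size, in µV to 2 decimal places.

22.89 µV

Full-scale span = 3 V.
LSB = 3 / 2^17 = 3 / 131072 = 2.28882e-05 V = 22.89 µV.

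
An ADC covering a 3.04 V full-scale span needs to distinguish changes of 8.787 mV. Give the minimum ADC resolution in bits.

9 bits

Number of steps required ≥ 3.04 V / 8.787 mV = 345.97.
Need 2^N ≥ 345.97; 2^8 = 256, 2^9 = 512.
Minimum N = 9.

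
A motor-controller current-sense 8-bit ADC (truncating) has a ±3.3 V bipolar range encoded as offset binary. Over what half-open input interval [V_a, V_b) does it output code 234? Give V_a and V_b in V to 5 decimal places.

[2.73281 V, 2.75859 V)

LSB = 6.6/2^8 = 25.781 mV.
V_a = V_low + 234·LSB = 2.73281 V; V_b = V_low + 235·LSB = 2.75859 V.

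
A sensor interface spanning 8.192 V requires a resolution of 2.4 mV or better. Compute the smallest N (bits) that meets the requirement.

Number of steps required ≥ 8.192 V / 2.4 mV = 3413.33.
Need 2^N ≥ 3413.33; 2^11 = 2048, 2^12 = 4096.
Minimum N = 12.

12 bits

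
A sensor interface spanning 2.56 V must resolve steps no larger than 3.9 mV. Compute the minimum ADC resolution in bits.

Number of steps required ≥ 2.56 V / 3.9 mV = 656.41.
Need 2^N ≥ 656.41; 2^9 = 512, 2^10 = 1024.
Minimum N = 10.

10 bits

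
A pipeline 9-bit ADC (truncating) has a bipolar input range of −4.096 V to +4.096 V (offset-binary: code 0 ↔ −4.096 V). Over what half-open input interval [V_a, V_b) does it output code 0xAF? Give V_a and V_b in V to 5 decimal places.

[-1.29600 V, -1.28000 V)

LSB = 8.192/2^9 = 16.000 mV.
Code 0xAF = 175 decimal.
V_a = V_low + 175·LSB = -1.296 V; V_b = V_low + 176·LSB = -1.28 V.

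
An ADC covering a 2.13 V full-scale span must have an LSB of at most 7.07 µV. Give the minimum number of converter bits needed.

Number of steps required ≥ 2.13 V / 7.07 µV = 301272.98.
Need 2^N ≥ 301272.98; 2^18 = 262144, 2^19 = 524288.
Minimum N = 19.

19 bits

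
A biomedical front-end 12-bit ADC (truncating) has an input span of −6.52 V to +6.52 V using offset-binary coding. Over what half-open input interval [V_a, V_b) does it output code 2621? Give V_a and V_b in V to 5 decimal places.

LSB = 13.04/2^12 = 3.184 mV.
V_a = V_low + 2621·LSB = 1.8242 V; V_b = V_low + 2622·LSB = 1.82738 V.

[1.82420 V, 1.82738 V)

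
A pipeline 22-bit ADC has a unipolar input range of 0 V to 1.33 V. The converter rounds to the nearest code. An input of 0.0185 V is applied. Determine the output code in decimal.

With 4194304 levels over 1.33 V, one step is 0.32 µV.
(V_in − V_low)/LSB = (0.0185 − 0) / 3.17097e-07 = 58341.823.
So the output code is 58342.

code 58342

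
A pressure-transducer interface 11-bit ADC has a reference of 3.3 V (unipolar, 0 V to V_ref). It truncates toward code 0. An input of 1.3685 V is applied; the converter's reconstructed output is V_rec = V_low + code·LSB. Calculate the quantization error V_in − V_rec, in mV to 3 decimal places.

Step size: 3.3 V ÷ 2^11 = 1.611 mV.
(V_in − V_low)/LSB = (1.3685 − 0)/0.00161133 = 849.2994 → code 849 (floor).
V_rec = 0 + 849·0.00161133 = 1.3680176 V.
Difference: 0.000482422 V → 0.482 mV.

0.482 mV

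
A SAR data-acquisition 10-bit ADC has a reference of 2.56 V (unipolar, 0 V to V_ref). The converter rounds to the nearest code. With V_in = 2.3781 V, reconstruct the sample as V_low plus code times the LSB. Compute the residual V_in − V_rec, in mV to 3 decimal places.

0.600 mV

One LSB is 2.56 V / 1024 = 2.500 mV.
(V_in − V_low)/LSB = (2.3781 − 0)/0.0025 = 951.2400 → code 951 (round).
Code 951 maps back to 0 + 951×0.0025 V = 2.3775 V.
Error = 2.3781 − 2.3775 = 0.0006 V = 0.600 mV.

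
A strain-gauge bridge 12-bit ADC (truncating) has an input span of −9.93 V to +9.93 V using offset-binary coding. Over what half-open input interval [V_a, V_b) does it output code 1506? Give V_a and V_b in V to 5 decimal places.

LSB = 19.86/2^12 = 4.849 mV.
V_a = V_low + 1506·LSB = -2.62796 V; V_b = V_low + 1507·LSB = -2.62311 V.

[-2.62796 V, -2.62311 V)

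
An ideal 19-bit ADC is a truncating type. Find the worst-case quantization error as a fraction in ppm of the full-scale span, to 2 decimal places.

1.91 ppm

Truncating → worst-case error = 1 LSB = V_FS/2^19, so 1e+06/524288 = 1.90735 ppm of full scale.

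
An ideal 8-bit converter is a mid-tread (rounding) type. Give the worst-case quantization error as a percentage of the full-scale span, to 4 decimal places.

0.1953 %

Rounding → worst-case error = ½ LSB = V_FS/2^9, so 100/512 = 0.195312 % of full scale.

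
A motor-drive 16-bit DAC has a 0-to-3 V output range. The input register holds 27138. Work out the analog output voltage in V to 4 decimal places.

LSB = 3 V / 2^16 = 45.78 µV.
V_out = 0 + 27138 × 4.57764e-05 V = 1.24228 V.

1.2423 V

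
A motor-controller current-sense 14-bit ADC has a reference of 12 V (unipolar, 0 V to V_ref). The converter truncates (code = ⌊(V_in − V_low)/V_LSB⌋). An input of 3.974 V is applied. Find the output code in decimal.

code 5425

With 16384 levels over 12 V, one step is 0.732 mV.
(3.974 − 0) / 0.000732422 = 5425.835 LSBs.
So the output code is 5425.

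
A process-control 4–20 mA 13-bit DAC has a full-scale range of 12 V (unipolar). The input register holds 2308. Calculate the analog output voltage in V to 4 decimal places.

3.3809 V

LSB = 12 V / 2^13 = 1.465 mV.
V_out = 0 + 2308 × 0.00146484 V = 3.38086 V.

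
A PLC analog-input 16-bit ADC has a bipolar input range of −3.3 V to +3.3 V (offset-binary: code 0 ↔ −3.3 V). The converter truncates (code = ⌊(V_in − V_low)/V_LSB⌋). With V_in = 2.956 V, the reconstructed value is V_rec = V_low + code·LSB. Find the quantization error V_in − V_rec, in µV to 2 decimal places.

One LSB is 6.6 V / 65536 = 100.71 µV.
(V_in − V_low)/LSB = (2.956 − (−3.3))/0.000100708 = 62120.1842 → code 62120 (floor).
Reconstructed: 2.9559814 V.
Error = 2.956 − 2.9559814 = 1.85547e-05 V = 18.55 µV.

18.55 µV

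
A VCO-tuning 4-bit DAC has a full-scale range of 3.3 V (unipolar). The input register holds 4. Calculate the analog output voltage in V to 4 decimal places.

LSB = 3.3 V / 2^4 = 206.250 mV.
V_out = 0 + 4 × 0.20625 V = 0.825 V.

0.8250 V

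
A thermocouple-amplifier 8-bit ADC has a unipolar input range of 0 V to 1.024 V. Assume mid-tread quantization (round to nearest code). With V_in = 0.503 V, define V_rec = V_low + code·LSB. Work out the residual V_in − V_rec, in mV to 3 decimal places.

-1.000 mV

One LSB is 1.024 V / 256 = 4.000 mV.
(0.503 − 0)/0.004 = 125.7500; round gives code 126.
Code 126 maps back to 0 + 126×0.004 V = 0.504 V.
Difference: -0.001 V → -1.000 mV.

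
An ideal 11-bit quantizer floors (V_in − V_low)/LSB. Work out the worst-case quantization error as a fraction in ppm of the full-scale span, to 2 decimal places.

488.28 ppm

Truncating → worst-case error = 1 LSB = V_FS/2^11, so 1e+06/2048 = 488.281 ppm of full scale.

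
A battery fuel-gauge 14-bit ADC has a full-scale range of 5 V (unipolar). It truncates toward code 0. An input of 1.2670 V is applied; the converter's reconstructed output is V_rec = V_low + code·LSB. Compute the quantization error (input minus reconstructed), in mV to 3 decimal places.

0.215 mV

One LSB is 5 V / 16384 = 305.18 µV.
(1.2670 − 0)/0.000305176 = 4151.7056; ⌊·⌋ gives code 4151.
Code 4151 maps back to 0 + 4151×0.000305176 V = 1.2667847 V.
Error = 1.2670 − 1.2667847 = 0.000215332 V = 0.215 mV.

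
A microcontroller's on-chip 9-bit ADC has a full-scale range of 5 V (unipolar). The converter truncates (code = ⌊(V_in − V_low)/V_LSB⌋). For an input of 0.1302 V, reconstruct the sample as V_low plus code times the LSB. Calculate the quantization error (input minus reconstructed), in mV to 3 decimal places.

3.247 mV

One LSB is 5 V / 512 = 9.766 mV.
Scaled input = 13.3325 LSBs, so code = 13.
V_rec = 0 + 13·0.00976562 = 0.12695312 V.
Error = 0.1302 − 0.12695312 = 0.00324688 V = 3.247 mV.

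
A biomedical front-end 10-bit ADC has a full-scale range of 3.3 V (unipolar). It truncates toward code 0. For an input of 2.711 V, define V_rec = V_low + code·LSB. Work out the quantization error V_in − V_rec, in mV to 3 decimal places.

Step size: 3.3 V ÷ 2^10 = 3.223 mV.
(2.711 − 0)/0.00322266 = 841.2315; ⌊·⌋ gives code 841.
V_rec = 0 + 841·0.00322266 = 2.7102539 V.
Error = 2.711 − 2.7102539 = 0.000746094 V = 0.746 mV.

0.746 mV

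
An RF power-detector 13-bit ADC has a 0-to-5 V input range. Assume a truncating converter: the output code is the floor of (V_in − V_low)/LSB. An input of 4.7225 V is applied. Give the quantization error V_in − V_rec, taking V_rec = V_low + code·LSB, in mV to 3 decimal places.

0.210 mV

One LSB is 5 V / 8192 = 0.610 mV.
(4.7225 − 0)/0.000610352 = 7737.3440; ⌊·⌋ gives code 7737.
Code 7737 maps back to 0 + 7737×0.000610352 V = 4.72229 V.
V_in − V_rec = 0.000209961 V = 0.210 mV.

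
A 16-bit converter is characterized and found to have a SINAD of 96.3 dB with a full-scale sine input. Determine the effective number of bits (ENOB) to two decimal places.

ENOB = (SINAD − 1.76) / 6.02 = (96.3 − 1.76)/6.02 = 15.704.

15.70 bits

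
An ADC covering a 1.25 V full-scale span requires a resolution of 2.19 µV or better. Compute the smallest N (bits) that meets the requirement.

Number of steps required ≥ 1.25 V / 2.19 µV = 570776.26.
Need 2^N ≥ 570776.26; 2^19 = 524288, 2^20 = 1048576.
Minimum N = 20.

20 bits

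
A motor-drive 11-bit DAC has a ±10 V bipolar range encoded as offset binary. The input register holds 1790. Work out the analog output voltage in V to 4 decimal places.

7.4805 V

LSB = 20 V / 2^11 = 9.766 mV.
V_out = (−10) + 1790 × 0.00976562 V = 7.48047 V.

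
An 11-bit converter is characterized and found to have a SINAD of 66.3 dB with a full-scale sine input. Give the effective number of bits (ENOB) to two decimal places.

10.72 bits

ENOB = (SINAD − 1.76) / 6.02 = (66.3 − 1.76)/6.02 = 10.721.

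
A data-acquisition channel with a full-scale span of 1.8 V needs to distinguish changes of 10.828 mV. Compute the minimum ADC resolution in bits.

8 bits

Number of steps required ≥ 1.8 V / 10.828 mV = 166.24.
Need 2^N ≥ 166.24; 2^7 = 128, 2^8 = 256.
Minimum N = 8.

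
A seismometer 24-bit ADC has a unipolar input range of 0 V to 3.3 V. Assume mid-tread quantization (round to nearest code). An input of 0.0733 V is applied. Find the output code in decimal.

Full-scale span = 3.3 V; LSB = 3.3/2^24 = 0.20 µV.
(V_in − V_low)/LSB = (0.0733 − 0) / 1.96695e-07 = 372657.555.
round(372657.555) = 372658.

code 372658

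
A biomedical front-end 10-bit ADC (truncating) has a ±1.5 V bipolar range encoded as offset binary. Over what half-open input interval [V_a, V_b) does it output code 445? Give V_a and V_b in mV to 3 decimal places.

[-196.289 mV, -193.359 mV)

LSB = 3/2^10 = 2.930 mV.
V_a = V_low + 445·LSB = -0.196289 V; V_b = V_low + 446·LSB = -0.193359 V.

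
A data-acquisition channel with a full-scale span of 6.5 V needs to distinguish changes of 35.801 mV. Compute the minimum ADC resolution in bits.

8 bits

Number of steps required ≥ 6.5 V / 35.801 mV = 181.56.
Need 2^N ≥ 181.56; 2^7 = 128, 2^8 = 256.
Minimum N = 8.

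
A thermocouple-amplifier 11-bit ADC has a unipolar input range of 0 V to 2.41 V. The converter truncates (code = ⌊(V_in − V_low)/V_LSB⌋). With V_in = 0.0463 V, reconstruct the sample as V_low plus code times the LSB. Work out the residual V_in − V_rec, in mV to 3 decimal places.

LSB = 2.41/2^11 = 1.177 mV.
Scaled input = 39.3454 LSBs, so code = 39.
V_rec = 0 + 39·0.00117676 = 0.045893555 V.
Difference: 0.000406445 V → 0.406 mV.

0.406 mV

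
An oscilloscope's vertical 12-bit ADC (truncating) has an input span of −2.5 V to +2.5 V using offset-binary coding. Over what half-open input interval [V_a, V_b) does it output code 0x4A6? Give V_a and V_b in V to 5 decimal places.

LSB = 5/2^12 = 1.221 mV.
Code 0x4A6 = 1190 decimal.
V_a = V_low + 1190·LSB = -1.04736 V; V_b = V_low + 1191·LSB = -1.04614 V.

[-1.04736 V, -1.04614 V)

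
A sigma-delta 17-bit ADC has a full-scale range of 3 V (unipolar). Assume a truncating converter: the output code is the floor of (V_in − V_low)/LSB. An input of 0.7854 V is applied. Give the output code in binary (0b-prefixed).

code 0b1000011000001010 (decimal 34314)

Full-scale span = 3 V; LSB = 3/2^17 = 22.89 µV.
Input sits at 34314.650 steps above V_low.
Floor → code 34314.
In binary (0b-prefixed): 0b1000011000001010.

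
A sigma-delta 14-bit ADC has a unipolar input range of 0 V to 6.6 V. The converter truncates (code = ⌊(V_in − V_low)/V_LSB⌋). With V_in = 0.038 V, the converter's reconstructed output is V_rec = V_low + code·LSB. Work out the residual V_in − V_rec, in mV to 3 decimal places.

0.134 mV

LSB = 6.6/2^14 = 402.83 µV.
Scaled input = 94.3321 LSBs, so code = 94.
Code 94 maps back to 0 + 94×0.000402832 V = 0.037866211 V.
V_in − V_rec = 0.000133789 V = 0.134 mV.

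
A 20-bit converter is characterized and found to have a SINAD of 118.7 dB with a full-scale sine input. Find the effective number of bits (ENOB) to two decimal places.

19.43 bits

ENOB = (SINAD − 1.76) / 6.02 = (118.7 − 1.76)/6.02 = 19.425.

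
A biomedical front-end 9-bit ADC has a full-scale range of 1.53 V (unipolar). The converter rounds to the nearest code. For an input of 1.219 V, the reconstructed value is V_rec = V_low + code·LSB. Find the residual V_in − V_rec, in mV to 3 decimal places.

-0.219 mV

Step size: 1.53 V ÷ 2^9 = 2.988 mV.
(1.219 − 0)/0.00298828 = 407.9268; round gives code 408.
Code 408 maps back to 0 + 408×0.00298828 V = 1.2192188 V.
V_in − V_rec = -0.00021875 V = -0.219 mV.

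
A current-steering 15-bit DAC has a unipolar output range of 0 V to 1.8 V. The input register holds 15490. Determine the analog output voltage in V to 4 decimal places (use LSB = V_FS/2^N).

LSB = 1.8 V / 2^15 = 54.93 µV.
V_out = 0 + 15490 × 5.49316e-05 V = 0.850891 V.

0.8509 V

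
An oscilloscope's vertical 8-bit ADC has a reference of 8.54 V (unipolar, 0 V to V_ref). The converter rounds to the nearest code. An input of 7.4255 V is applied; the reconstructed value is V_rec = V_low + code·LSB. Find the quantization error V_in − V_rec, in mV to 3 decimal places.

-13.641 mV

Step size: 8.54 V ÷ 2^8 = 33.359 mV.
Scaled input = 222.5911 LSBs, so code = 223.
V_rec = 0 + 223·0.0333594 = 7.4391406 V.
Difference: -0.0136406 V → -13.641 mV.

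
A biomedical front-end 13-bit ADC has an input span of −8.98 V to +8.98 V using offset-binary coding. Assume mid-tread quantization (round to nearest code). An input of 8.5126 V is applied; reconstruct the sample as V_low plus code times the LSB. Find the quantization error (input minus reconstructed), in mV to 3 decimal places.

One LSB is 17.96 V / 8192 = 2.192 mV.
(8.5126 − (−8.98))/0.00219238 = 7978.8073; round gives code 7979.
Code 7979 maps back to (−8.98) + 7979×0.00219238 V = 8.5130225 V.
Error = 8.5126 − 8.5130225 = -0.000422461 V = -0.422 mV.

-0.422 mV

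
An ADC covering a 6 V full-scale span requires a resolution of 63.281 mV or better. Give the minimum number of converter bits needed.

Number of steps required ≥ 6 V / 63.281 mV = 94.82.
Need 2^N ≥ 94.82; 2^6 = 64, 2^7 = 128.
Minimum N = 7.

7 bits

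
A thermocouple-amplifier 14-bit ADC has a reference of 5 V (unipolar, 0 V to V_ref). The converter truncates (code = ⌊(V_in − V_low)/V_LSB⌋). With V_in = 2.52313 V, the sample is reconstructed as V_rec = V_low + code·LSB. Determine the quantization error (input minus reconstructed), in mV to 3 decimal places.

LSB = 5/2^14 = 305.18 µV.
Scaled input = 8267.7924 LSBs, so code = 8267.
V_rec = 0 + 8267·0.000305176 = 2.5228882 V.
Difference: 0.000241816 V → 0.242 mV.

0.242 mV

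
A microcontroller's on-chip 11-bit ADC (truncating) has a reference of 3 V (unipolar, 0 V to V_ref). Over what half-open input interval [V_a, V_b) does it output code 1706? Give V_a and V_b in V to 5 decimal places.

[2.49902 V, 2.50049 V)

LSB = 3/2^11 = 1.465 mV.
V_a = V_low + 1706·LSB = 2.49902 V; V_b = V_low + 1707·LSB = 2.50049 V.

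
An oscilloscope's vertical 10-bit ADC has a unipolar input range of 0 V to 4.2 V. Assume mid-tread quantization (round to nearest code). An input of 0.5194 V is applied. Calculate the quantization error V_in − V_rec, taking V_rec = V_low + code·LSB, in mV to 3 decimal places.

-1.498 mV

LSB = 4.2/2^10 = 4.102 mV.
(0.5194 − 0)/0.00410156 = 126.6347; round gives code 127.
Code 127 maps back to 0 + 127×0.00410156 V = 0.52089844 V.
V_in − V_rec = -0.00149844 V = -1.498 mV.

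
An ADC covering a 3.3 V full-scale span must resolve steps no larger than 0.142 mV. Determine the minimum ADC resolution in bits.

Number of steps required ≥ 3.3 V / 0.142 mV = 23239.44.
Need 2^N ≥ 23239.44; 2^14 = 16384, 2^15 = 32768.
Minimum N = 15.

15 bits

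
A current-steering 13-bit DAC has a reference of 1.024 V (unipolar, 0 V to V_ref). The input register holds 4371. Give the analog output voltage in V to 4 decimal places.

LSB = 1.024 V / 2^13 = 125.00 µV.
V_out = 0 + 4371 × 0.000125 V = 0.546375 V.

0.5464 V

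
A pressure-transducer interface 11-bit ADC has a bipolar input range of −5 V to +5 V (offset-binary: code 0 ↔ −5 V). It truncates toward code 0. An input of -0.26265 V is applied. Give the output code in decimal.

With 2048 levels over 10 V, one step is 4.883 mV.
(V_in − V_low)/LSB = (-0.26265 − (−5)) / 0.00488281 = 970.209.
So the output code is 970.

code 970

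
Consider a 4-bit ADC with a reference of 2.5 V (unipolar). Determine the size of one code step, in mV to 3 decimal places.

Full-scale span = 2.5 V.
LSB = 2.5 / 2^4 = 2.5 / 16 = 0.15625 V = 156.250 mV.

156.250 mV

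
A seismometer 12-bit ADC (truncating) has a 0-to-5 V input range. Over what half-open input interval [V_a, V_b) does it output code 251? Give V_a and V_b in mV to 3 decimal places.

LSB = 5/2^12 = 1.221 mV.
V_a = V_low + 251·LSB = 0.306396 V; V_b = V_low + 252·LSB = 0.307617 V.

[306.396 mV, 307.617 mV)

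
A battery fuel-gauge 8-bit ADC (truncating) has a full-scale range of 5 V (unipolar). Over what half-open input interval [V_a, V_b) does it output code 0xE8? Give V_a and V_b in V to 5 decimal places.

LSB = 5/2^8 = 19.531 mV.
Code 0xE8 = 232 decimal.
V_a = V_low + 232·LSB = 4.53125 V; V_b = V_low + 233·LSB = 4.55078 V.

[4.53125 V, 4.55078 V)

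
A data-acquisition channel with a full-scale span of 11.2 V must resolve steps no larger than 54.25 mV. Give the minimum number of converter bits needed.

Number of steps required ≥ 11.2 V / 54.25 mV = 206.45.
Need 2^N ≥ 206.45; 2^7 = 128, 2^8 = 256.
Minimum N = 8.

8 bits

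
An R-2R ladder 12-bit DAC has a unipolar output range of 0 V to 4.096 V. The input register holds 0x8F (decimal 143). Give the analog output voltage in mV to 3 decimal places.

143.000 mV

LSB = 4.096 V / 2^12 = 1.000 mV.
Code 0x8F = 143 decimal.
V_out = 0 + 143 × 0.001 V = 0.143 V.
= 143.000 mV.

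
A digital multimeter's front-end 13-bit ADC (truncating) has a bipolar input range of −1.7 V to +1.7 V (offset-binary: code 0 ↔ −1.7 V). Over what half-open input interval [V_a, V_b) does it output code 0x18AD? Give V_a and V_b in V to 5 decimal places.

[0.92180 V, 0.92222 V)

LSB = 3.4/2^13 = 415.04 µV.
Code 0x18AD = 6317 decimal.
V_a = V_low + 6317·LSB = 0.921802 V; V_b = V_low + 6318·LSB = 0.922217 V.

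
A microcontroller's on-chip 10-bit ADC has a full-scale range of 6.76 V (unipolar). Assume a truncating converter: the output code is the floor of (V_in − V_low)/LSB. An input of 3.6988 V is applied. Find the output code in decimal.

LSB = 6.76 V / 1024 = 6.602 mV.
(3.6988 − 0) / 0.00660156 = 560.292 LSBs.
⌊·⌋(560.292) = 560.

code 560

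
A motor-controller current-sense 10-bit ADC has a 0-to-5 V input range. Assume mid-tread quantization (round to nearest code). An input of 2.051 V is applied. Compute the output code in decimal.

code 420

Full-scale span = 5 V; LSB = 5/2^10 = 4.883 mV.
(V_in − V_low)/LSB = (2.051 − 0) / 0.00488281 = 420.045.
So the output code is 420.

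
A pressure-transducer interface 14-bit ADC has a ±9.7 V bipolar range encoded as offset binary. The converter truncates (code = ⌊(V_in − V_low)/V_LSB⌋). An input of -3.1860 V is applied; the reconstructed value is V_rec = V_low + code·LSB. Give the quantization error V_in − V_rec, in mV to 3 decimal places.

0.365 mV

One LSB is 19.4 V / 16384 = 1.184 mV.
(-3.1860 − (−9.7))/0.00118408 = 5501.3080; ⌊·⌋ gives code 5501.
Code 5501 maps back to (−9.7) + 5501×0.00118408 V = -3.1863647 V.
Difference: 0.000364746 V → 0.365 mV.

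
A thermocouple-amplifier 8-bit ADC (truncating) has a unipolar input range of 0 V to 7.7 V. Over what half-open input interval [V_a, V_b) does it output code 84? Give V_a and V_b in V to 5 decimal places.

LSB = 7.7/2^8 = 30.078 mV.
V_a = V_low + 84·LSB = 2.52656 V; V_b = V_low + 85·LSB = 2.55664 V.

[2.52656 V, 2.55664 V)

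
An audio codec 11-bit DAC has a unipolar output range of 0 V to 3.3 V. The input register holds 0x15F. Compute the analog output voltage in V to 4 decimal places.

LSB = 3.3 V / 2^11 = 1.611 mV.
Code 0x15F = 351 decimal.
V_out = 0 + 351 × 0.00161133 V = 0.565576 V.

0.5656 V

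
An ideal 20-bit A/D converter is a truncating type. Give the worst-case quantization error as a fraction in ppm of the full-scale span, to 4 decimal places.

0.9537 ppm

Truncating → worst-case error = 1 LSB = V_FS/2^20, so 1e+06/1048576 = 0.953674 ppm of full scale.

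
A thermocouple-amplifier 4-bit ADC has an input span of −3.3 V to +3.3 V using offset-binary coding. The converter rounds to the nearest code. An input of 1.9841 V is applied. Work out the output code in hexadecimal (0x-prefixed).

Full-scale span = 6.6 V; LSB = 6.6/2^4 = 412.500 mV.
(1.9841 − (−3.3)) / 0.4125 = 12.810 LSBs.
Round → code 13.
In hexadecimal (0x-prefixed): 0xD.

code 0xD (decimal 13)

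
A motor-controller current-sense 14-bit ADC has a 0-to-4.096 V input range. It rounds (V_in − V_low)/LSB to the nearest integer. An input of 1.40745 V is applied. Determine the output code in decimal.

LSB = 4.096 V / 16384 = 250.00 µV.
Input sits at 5629.800 steps above V_low.
Round → code 5630.

code 5630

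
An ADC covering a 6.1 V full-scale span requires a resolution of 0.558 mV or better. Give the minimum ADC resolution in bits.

Number of steps required ≥ 6.1 V / 0.558 mV = 10931.90.
Need 2^N ≥ 10931.90; 2^13 = 8192, 2^14 = 16384.
Minimum N = 14.

14 bits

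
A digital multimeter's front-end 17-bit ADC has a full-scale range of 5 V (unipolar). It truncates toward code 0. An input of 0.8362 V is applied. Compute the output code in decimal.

code 21920

Full-scale span = 5 V; LSB = 5/2^17 = 38.15 µV.
(V_in − V_low)/LSB = (0.8362 − 0) / 3.8147e-05 = 21920.481.
So the output code is 21920.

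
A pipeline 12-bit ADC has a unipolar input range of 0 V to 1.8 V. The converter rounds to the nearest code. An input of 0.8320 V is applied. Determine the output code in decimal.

code 1893

Full-scale span = 1.8 V; LSB = 1.8/2^12 = 439.45 µV.
(0.8320 − 0) / 0.000439453 = 1893.262 LSBs.
round(1893.262) = 1893.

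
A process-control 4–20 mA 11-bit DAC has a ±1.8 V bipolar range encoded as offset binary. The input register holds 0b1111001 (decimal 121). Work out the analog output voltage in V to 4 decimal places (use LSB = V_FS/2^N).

-1.5873 V

LSB = 3.6 V / 2^11 = 1.758 mV.
Code 0b1111001 = 121 decimal.
V_out = (−1.8) + 121 × 0.00175781 V = -1.5873 V.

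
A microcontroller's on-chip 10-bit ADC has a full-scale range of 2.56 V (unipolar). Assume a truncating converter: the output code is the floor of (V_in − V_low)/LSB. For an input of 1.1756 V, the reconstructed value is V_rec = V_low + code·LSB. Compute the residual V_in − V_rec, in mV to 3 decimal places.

One LSB is 2.56 V / 1024 = 2.500 mV.
(V_in − V_low)/LSB = (1.1756 − 0)/0.0025 = 470.2400 → code 470 (floor).
Code 470 maps back to 0 + 470×0.0025 V = 1.175 V.
Difference: 0.0006 V → 0.600 mV.

0.600 mV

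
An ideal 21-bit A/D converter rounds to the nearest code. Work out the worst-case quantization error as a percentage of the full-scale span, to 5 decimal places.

0.00002 %

Rounding → worst-case error = ½ LSB = V_FS/2^22, so 100/4194304 = 2.38419e-05 % of full scale.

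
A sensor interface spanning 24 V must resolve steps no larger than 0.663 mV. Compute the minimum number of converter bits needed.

16 bits

Number of steps required ≥ 24 V / 0.663 mV = 36199.10.
Need 2^N ≥ 36199.10; 2^15 = 32768, 2^16 = 65536.
Minimum N = 16.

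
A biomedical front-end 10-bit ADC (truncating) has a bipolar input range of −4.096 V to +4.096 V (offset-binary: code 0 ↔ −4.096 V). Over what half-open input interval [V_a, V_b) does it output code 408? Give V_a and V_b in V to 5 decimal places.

LSB = 8.192/2^10 = 8.000 mV.
V_a = V_low + 408·LSB = -0.832 V; V_b = V_low + 409·LSB = -0.824 V.

[-0.83200 V, -0.82400 V)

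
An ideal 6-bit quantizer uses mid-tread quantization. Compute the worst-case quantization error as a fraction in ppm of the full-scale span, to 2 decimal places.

7812.50 ppm

Rounding → worst-case error = ½ LSB = V_FS/2^7, so 1e+06/128 = 7812.5 ppm of full scale.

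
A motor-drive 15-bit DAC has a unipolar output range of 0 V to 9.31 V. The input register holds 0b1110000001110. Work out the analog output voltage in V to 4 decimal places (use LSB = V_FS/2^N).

2.0405 V

LSB = 9.31 V / 2^15 = 284.12 µV.
Code 0b1110000001110 = 7182 decimal.
V_out = 0 + 7182 × 0.000284119 V = 2.04054 V.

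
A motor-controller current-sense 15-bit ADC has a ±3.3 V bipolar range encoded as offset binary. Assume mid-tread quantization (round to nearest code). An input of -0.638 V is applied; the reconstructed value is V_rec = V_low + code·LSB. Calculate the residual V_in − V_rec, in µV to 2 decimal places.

One LSB is 6.6 V / 32768 = 201.42 µV.
(-0.638 − (−3.3))/0.000201416 = 13216.4267; round gives code 13216.
Reconstructed: -0.63808594 V.
Difference: 8.59375e-05 V → 85.94 µV.

85.94 µV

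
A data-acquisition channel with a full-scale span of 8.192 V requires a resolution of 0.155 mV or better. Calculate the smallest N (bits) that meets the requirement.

16 bits

Number of steps required ≥ 8.192 V / 0.155 mV = 52851.61.
Need 2^N ≥ 52851.61; 2^15 = 32768, 2^16 = 65536.
Minimum N = 16.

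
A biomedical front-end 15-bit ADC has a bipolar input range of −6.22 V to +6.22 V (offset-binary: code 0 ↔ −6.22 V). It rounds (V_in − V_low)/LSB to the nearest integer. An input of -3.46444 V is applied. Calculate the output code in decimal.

Full-scale span = 12.44 V; LSB = 12.44/2^15 = 379.64 µV.
Input sits at 7258.375 steps above V_low.
Round → code 7258.

code 7258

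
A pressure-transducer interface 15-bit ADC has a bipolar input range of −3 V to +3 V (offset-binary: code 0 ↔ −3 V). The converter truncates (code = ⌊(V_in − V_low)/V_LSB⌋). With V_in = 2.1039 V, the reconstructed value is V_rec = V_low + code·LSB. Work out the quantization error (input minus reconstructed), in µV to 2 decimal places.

LSB = 6/2^15 = 183.11 µV.
Scaled input = 27874.0992 LSBs, so code = 27874.
V_rec = (−3) + 27874·0.000183105 = 2.1038818 V.
Difference: 1.81641e-05 V → 18.16 µV.

18.16 µV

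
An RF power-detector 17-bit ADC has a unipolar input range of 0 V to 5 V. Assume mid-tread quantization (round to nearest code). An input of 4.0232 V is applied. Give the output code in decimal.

Full-scale span = 5 V; LSB = 5/2^17 = 38.15 µV.
Input sits at 105465.774 steps above V_low.
Round → code 105466.

code 105466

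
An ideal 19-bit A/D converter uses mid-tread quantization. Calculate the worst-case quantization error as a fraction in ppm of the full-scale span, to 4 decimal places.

Rounding → worst-case error = ½ LSB = V_FS/2^20, so 1e+06/1048576 = 0.953674 ppm of full scale.

0.9537 ppm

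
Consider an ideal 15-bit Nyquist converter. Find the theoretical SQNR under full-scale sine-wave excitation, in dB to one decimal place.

92.1 dB

SNR ≈ 6.02·N + 1.76 dB = 6.02·15 + 1.76 = 92.06 dB.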